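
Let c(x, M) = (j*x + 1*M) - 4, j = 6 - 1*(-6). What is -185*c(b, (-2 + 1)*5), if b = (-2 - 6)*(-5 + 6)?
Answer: 19425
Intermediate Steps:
j = 12 (j = 6 + 6 = 12)
b = -8 (b = -8*1 = -8)
c(x, M) = -4 + M + 12*x (c(x, M) = (12*x + 1*M) - 4 = (12*x + M) - 4 = (M + 12*x) - 4 = -4 + M + 12*x)
-185*c(b, (-2 + 1)*5) = -185*(-4 + (-2 + 1)*5 + 12*(-8)) = -185*(-4 - 1*5 - 96) = -185*(-4 - 5 - 96) = -185*(-105) = 19425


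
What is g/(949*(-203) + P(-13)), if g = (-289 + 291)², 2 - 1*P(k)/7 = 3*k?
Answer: -1/48090 ≈ -2.0794e-5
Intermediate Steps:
P(k) = 14 - 21*k
g = 4 (g = 2² = 4)
g/(949*(-203) + P(-13)) = 4/(949*(-203) + (14 - 21*(-13))) = 4/(-192647 + (14 + 273)) = 4/(-192647 + 287) = 4/(-192360) = 4*(-1/192360) = -1/48090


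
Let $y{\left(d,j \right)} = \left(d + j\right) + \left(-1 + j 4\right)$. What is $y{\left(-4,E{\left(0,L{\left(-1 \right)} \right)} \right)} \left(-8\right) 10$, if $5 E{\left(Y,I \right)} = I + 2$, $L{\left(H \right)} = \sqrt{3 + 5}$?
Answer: $240 - 160 \sqrt{2} \approx 13.726$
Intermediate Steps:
$L{\left(H \right)} = 2 \sqrt{2}$ ($L{\left(H \right)} = \sqrt{8} = 2 \sqrt{2}$)
$E{\left(Y,I \right)} = \frac{2}{5} + \frac{I}{5}$ ($E{\left(Y,I \right)} = \frac{I + 2}{5} = \frac{2 + I}{5} = \frac{2}{5} + \frac{I}{5}$)
$y{\left(d,j \right)} = -1 + d + 5 j$ ($y{\left(d,j \right)} = \left(d + j\right) + \left(-1 + 4 j\right) = -1 + d + 5 j$)
$y{\left(-4,E{\left(0,L{\left(-1 \right)} \right)} \right)} \left(-8\right) 10 = \left(-1 - 4 + 5 \left(\frac{2}{5} + \frac{2 \sqrt{2}}{5}\right)\right) \left(-8\right) 10 = \left(-1 - 4 + \left(2 + 2 \sqrt{2}\right)\right) \left(-8\right) 10 = \left(-3 + 2 \sqrt{2}\right) \left(-8\right) 10 = \left(24 - 16 \sqrt{2}\right) 10 = 240 - 160 \sqrt{2}$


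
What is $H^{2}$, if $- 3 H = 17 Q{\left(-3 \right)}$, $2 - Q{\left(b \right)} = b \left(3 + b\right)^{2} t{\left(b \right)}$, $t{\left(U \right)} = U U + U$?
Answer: $\frac{1156}{9} \approx 128.44$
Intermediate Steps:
$t{\left(U \right)} = U + U^{2}$ ($t{\left(U \right)} = U^{2} + U = U + U^{2}$)
$Q{\left(b \right)} = 2 - b^{2} \left(3 + b\right)^{2} \left(1 + b\right)$ ($Q{\left(b \right)} = 2 - b \left(3 + b\right)^{2} b \left(1 + b\right) = 2 - b^{2} \left(3 + b\right)^{2} \left(1 + b\right)$)
$H = - \frac{34}{3}$ ($H = - \frac{17 \left(2 - \left(-3\right)^{2} \left(3 - 3\right)^{2} \left(1 - 3\right)\right)}{3} = - \frac{17 \left(2 - 9 \cdot 0^{2} \left(-2\right)\right)}{3} = - \frac{17 \left(2 - 9 \cdot 0 \left(-2\right)\right)}{3} = - \frac{17 \left(2 + 0\right)}{3} = - \frac{17 \cdot 2}{3} = \left(- \frac{1}{3}\right) 34 = - \frac{34}{3} \approx -11.333$)
$H^{2} = \left(- \frac{34}{3}\right)^{2} = \frac{1156}{9}$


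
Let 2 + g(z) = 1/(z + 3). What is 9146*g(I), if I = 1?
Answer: -32011/2 ≈ -16006.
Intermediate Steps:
g(z) = -2 + 1/(3 + z) (g(z) = -2 + 1/(z + 3) = -2 + 1/(3 + z))
9146*g(I) = 9146*((-5 - 2*1)/(3 + 1)) = 9146*((-5 - 2)/4) = 9146*((¼)*(-7)) = 9146*(-7/4) = -32011/2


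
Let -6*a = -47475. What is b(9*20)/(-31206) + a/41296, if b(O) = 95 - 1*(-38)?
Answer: 34489301/184097568 ≈ 0.18734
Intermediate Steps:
a = 15825/2 (a = -⅙*(-47475) = 15825/2 ≈ 7912.5)
b(O) = 133 (b(O) = 95 + 38 = 133)
b(9*20)/(-31206) + a/41296 = 133/(-31206) + (15825/2)/41296 = 133*(-1/31206) + (15825/2)*(1/41296) = -19/4458 + 15825/82592 = 34489301/184097568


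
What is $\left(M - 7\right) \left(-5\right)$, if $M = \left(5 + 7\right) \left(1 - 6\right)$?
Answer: $335$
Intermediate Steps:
$M = -60$ ($M = 12 \left(-5\right) = -60$)
$\left(M - 7\right) \left(-5\right) = \left(-60 - 7\right) \left(-5\right) = \left(-67\right) \left(-5\right) = 335$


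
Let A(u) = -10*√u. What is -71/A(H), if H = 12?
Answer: 71*√3/60 ≈ 2.0496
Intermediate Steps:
-71/A(H) = -71*(-√3/60) = -(-71)*√3/60 = 71*√3/60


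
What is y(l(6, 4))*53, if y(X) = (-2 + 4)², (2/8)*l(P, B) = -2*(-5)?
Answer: 212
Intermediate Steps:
l(P, B) = 40 (l(P, B) = 4*(-2*(-5)) = 4*10 = 40)
y(X) = 4 (y(X) = 2² = 4)
y(l(6, 4))*53 = 4*53 = 212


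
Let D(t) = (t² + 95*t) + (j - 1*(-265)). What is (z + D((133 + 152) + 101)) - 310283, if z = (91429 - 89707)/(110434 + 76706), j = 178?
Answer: -3872986773/31190 ≈ -1.2417e+5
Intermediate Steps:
z = 287/31190 (z = 1722/187140 = 1722*(1/187140) = 287/31190 ≈ 0.0092017)
D(t) = 443 + t² + 95*t (D(t) = (t² + 95*t) + (178 - 1*(-265)) = (t² + 95*t) + (178 + 265) = (t² + 95*t) + 443 = 443 + t² + 95*t)
(z + D((133 + 152) + 101)) - 310283 = (287/31190 + (443 + ((133 + 152) + 101)² + 95*((133 + 152) + 101))) - 310283 = (287/31190 + (443 + (285 + 101)² + 95*(285 + 101))) - 310283 = (287/31190 + (443 + 386² + 95*386)) - 310283 = (287/31190 + (443 + 148996 + 36670)) - 310283 = (287/31190 + 186109) - 310283 = 5804739997/31190 - 310283 = -3872986773/31190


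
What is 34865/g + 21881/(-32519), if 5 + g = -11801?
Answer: -1392102021/383919314 ≈ -3.6260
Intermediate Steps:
g = -11806 (g = -5 - 11801 = -11806)
34865/g + 21881/(-32519) = 34865/(-11806) + 21881/(-32519) = 34865*(-1/11806) + 21881*(-1/32519) = -34865/11806 - 21881/32519 = -1392102021/383919314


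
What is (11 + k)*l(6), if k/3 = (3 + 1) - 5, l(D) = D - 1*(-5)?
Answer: 88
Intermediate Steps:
l(D) = 5 + D (l(D) = D + 5 = 5 + D)
k = -3 (k = 3*((3 + 1) - 5) = 3*(4 - 5) = 3*(-1) = -3)
(11 + k)*l(6) = (11 - 3)*(5 + 6) = 8*11 = 88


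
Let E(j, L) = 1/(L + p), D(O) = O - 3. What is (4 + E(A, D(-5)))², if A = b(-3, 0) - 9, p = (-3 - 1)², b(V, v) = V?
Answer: 1089/64 ≈ 17.016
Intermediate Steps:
D(O) = -3 + O
p = 16 (p = (-4)² = 16)
A = -12 (A = -3 - 9 = -12)
E(j, L) = 1/(16 + L) (E(j, L) = 1/(L + 16) = 1/(16 + L))
(4 + E(A, D(-5)))² = (4 + 1/(16 + (-3 - 5)))² = (4 + 1/(16 - 8))² = (4 + 1/8)² = (4 + ⅛)² = (33/8)² = 1089/64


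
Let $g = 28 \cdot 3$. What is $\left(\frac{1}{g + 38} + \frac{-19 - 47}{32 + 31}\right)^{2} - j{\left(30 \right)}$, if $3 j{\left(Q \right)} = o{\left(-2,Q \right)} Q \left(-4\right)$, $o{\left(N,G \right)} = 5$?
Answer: $\frac{1319860369}{6563844} \approx 201.08$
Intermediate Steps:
$g = 84$
$j{\left(Q \right)} = - \frac{20 Q}{3}$ ($j{\left(Q \right)} = \frac{5 Q \left(-4\right)}{3} = \frac{\left(-20\right) Q}{3} = - \frac{20 Q}{3}$)
$\left(\frac{1}{g + 38} + \frac{-19 - 47}{32 + 31}\right)^{2} - j{\left(30 \right)} = \left(\frac{1}{84 + 38} + \frac{-19 - 47}{32 + 31}\right)^{2} - \left(- \frac{20}{3}\right) 30 = \left(\frac{1}{122} - \frac{66}{63}\right)^{2} - -200 = \left(\frac{1}{122} - \frac{22}{21}\right)^{2} + 200 = \left(- \frac{2663}{2562}\right)^{2} + 200 = \frac{7091569}{6563844} + 200 = \frac{1319860369}{6563844}$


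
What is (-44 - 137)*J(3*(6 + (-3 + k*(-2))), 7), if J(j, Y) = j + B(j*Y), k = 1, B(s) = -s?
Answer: 3258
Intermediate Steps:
J(j, Y) = j - Y*j (J(j, Y) = j - j*Y = j - Y*j)
(-44 - 137)*J(3*(6 + (-3 + k*(-2))), 7) = (-44 - 137)*((3*(6 + (-3 + 1*(-2))))*(1 - 1*7)) = -181*3*(6 + (-3 - 2))*(1 - 7) = -181*3*(6 - 5)*(-6) = -181*3*1*(-6) = -543*(-6) = -181*(-18) = 3258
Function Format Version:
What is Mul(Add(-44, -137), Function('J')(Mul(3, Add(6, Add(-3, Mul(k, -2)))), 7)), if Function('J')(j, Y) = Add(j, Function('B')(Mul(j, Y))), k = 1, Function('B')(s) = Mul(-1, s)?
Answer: 3258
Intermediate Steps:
Function('J')(j, Y) = Add(j, Mul(-1, Y, j)) (Function('J')(j, Y) = Add(j, Mul(-1, Mul(j, Y))) = Add(j, Mul(-1, Mul(Y, j))) = Add(j, Mul(-1, Y, j)))
Mul(Add(-44, -137), Function('J')(Mul(3, Add(6, Add(-3, Mul(k, -2)))), 7)) = Mul(Add(-44, -137), Mul(Mul(3, Add(6, Add(-3, Mul(1, -2)))), Add(1, Mul(-1, 7)))) = Mul(-181, Mul(Mul(3, Add(6, Add(-3, -2))), Add(1, -7))) = Mul(-181, Mul(Mul(3, Add(6, -5)), -6)) = Mul(-181, Mul(Mul(3, 1), -6)) = Mul(-181, Mul(3, -6)) = Mul(-181, -18) = 3258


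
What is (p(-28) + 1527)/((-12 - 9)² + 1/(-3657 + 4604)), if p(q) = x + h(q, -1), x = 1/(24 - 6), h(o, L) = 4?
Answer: 26098373/7517304 ≈ 3.4718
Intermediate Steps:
x = 1/18 ≈ 0.055556
p(q) = 73/18 (p(q) = 1/18 + 4 = 73/18)
(p(-28) + 1527)/((-12 - 9)² + 1/(-3657 + 4604)) = (73/18 + 1527)/((-12 - 9)² + 1/(-3657 + 4604)) = 27559/(18*((-21)² + 1/947)) = 27559/(18*(441 + 1/947)) = 27559/(18*(417628/947)) = (27559/18)*(947/417628) = 26098373/7517304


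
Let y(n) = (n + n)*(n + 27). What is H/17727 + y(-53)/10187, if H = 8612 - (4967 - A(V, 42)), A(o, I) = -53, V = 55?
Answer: 85447316/180584949 ≈ 0.47317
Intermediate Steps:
y(n) = 2*n*(27 + n) (y(n) = (2*n)*(27 + n) = 2*n*(27 + n))
H = 3592 (H = 8612 - (4967 - 1*(-53)) = 8612 - (4967 + 53) = 8612 - 1*5020 = 8612 - 5020 = 3592)
H/17727 + y(-53)/10187 = 3592/17727 + (2*(-53)*(27 - 53))/10187 = 3592*(1/17727) + (2*(-53)*(-26))*(1/10187) = 3592/17727 + 2756*(1/10187) = 3592/17727 + 2756/10187 = 85447316/180584949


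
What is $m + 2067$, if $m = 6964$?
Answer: $9031$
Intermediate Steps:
$m + 2067 = 6964 + 2067 = 9031$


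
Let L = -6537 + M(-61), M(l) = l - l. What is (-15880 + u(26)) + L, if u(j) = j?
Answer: -22391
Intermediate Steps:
M(l) = 0
L = -6537 (L = -6537 + 0 = -6537)
(-15880 + u(26)) + L = (-15880 + 26) - 6537 = -15854 - 6537 = -22391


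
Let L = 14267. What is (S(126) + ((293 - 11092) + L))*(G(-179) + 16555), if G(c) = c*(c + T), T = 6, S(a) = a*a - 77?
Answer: 915606374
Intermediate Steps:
S(a) = -77 + a² (S(a) = a² - 77 = -77 + a²)
G(c) = c*(6 + c) (G(c) = c*(c + 6) = c*(6 + c))
(S(126) + ((293 - 11092) + L))*(G(-179) + 16555) = ((-77 + 126²) + ((293 - 11092) + 14267))*(-179*(6 - 179) + 16555) = ((-77 + 15876) + (-10799 + 14267))*(-179*(-173) + 16555) = (15799 + 3468)*(30967 + 16555) = 19267*47522 = 915606374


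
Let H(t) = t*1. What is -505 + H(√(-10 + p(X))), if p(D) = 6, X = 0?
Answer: -505 + 2*I ≈ -505.0 + 2.0*I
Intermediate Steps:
H(t) = t
-505 + H(√(-10 + p(X))) = -505 + √(-10 + 6) = -505 + √(-4) = -505 + 2*I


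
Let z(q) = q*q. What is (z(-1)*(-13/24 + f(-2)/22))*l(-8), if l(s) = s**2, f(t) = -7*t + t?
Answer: 8/33 ≈ 0.24242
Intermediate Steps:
f(t) = -6*t
z(q) = q**2
(z(-1)*(-13/24 + f(-2)/22))*l(-8) = ((-1)**2*(-13/24 - 6*(-2)/22))*(-8)**2 = (1*(-13*1/24 + 12*(1/22)))*64 = (1*(-13/24 + 6/11))*64 = (1*(1/264))*64 = (1/264)*64 = 8/33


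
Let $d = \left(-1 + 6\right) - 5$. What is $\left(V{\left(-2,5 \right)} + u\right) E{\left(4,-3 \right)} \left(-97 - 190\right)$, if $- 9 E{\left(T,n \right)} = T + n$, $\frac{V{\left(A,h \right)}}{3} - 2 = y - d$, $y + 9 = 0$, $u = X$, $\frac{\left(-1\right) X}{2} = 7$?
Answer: $- \frac{10045}{9} \approx -1116.1$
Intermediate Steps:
$X = -14$ ($X = \left(-2\right) 7 = -14$)
$u = -14$
$d = 0$ ($d = 5 - 5 = 0$)
$y = -9$ ($y = -9 + 0 = -9$)
$V{\left(A,h \right)} = -21$ ($V{\left(A,h \right)} = 6 + 3 \left(-9 - 0\right) = 6 + 3 \left(-9 + 0\right) = 6 + 3 \left(-9\right) = 6 - 27 = -21$)
$E{\left(T,n \right)} = - \frac{T}{9} - \frac{n}{9}$ ($E{\left(T,n \right)} = - \frac{T + n}{9} = - \frac{T}{9} - \frac{n}{9}$)
$\left(V{\left(-2,5 \right)} + u\right) E{\left(4,-3 \right)} \left(-97 - 190\right) = \left(-21 - 14\right) \left(\left(- \frac{1}{9}\right) 4 - - \frac{1}{3}\right) \left(-97 - 190\right) = - 35 \left(- \frac{4}{9} + \frac{1}{3}\right) \left(-287\right) = \left(-35\right) \left(- \frac{1}{9}\right) \left(-287\right) = \frac{35}{9} \left(-287\right) = - \frac{10045}{9}$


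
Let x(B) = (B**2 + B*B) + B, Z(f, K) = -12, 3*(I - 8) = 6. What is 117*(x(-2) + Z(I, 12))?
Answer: -702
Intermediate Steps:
I = 10 (I = 8 + (1/3)*6 = 8 + 2 = 10)
x(B) = B + 2*B**2 (x(B) = (B**2 + B**2) + B = 2*B**2 + B = B + 2*B**2)
117*(x(-2) + Z(I, 12)) = 117*(-2*(1 + 2*(-2)) - 12) = 117*(-2*(1 - 4) - 12) = 117*(-2*(-3) - 12) = 117*(6 - 12) = 117*(-6) = -702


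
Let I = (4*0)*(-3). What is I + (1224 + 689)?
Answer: 1913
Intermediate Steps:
I = 0 (I = 0*(-3) = 0)
I + (1224 + 689) = 0 + (1224 + 689) = 0 + 1913 = 1913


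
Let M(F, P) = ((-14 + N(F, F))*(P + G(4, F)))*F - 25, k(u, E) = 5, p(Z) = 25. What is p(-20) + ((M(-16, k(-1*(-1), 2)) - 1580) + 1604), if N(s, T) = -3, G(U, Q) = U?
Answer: 2472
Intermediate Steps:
M(F, P) = -25 + F*(-68 - 17*P) (M(F, P) = ((-14 - 3)*(P + 4))*F - 25 = (-17*(4 + P))*F - 25 = (-68 - 17*P)*F - 25 = F*(-68 - 17*P) - 25 = -25 + F*(-68 - 17*P))
p(-20) + ((M(-16, k(-1*(-1), 2)) - 1580) + 1604) = 25 + (((-25 - 68*(-16) - 17*(-16)*5) - 1580) + 1604) = 25 + (((-25 + 1088 + 1360) - 1580) + 1604) = 25 + ((2423 - 1580) + 1604) = 25 + (843 + 1604) = 25 + 2447 = 2472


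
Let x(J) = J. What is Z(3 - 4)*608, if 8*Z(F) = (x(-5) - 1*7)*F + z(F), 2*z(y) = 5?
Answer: 1102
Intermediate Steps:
z(y) = 5/2 (z(y) = (1/2)*5 = 5/2)
Z(F) = 5/16 - 3*F/2 (Z(F) = ((-5 - 1*7)*F + 5/2)/8 = ((-5 - 7)*F + 5/2)/8 = (-12*F + 5/2)/8 = (5/2 - 12*F)/8 = 5/16 - 3*F/2)
Z(3 - 4)*608 = (5/16 - 3*(3 - 4)/2)*608 = (5/16 - 3/2*(-1))*608 = (5/16 + 3/2)*608 = (29/16)*608 = 1102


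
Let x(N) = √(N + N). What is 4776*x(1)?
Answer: 4776*√2 ≈ 6754.3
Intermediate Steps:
x(N) = √2*√N (x(N) = √(2*N) = √2*√N)
4776*x(1) = 4776*(√2*√1) = 4776*(√2*1) = 4776*√2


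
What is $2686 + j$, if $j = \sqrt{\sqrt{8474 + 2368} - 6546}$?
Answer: $2686 + \sqrt{-6546 + \sqrt{10842}} \approx 2686.0 + 80.261 i$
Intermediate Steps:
$j = \sqrt{-6546 + \sqrt{10842}}$ ($j = \sqrt{\sqrt{10842} - 6546} = \sqrt{-6546 + \sqrt{10842}} \approx 80.261 i$)
$2686 + j = 2686 + \sqrt{-6546 + \sqrt{10842}}$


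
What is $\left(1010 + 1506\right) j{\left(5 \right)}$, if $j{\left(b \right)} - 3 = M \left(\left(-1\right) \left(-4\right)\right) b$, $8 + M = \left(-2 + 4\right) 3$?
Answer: $-93092$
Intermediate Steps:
$M = -2$ ($M = -8 + \left(-2 + 4\right) 3 = -8 + 2 \cdot 3 = -8 + 6 = -2$)
$j{\left(b \right)} = 3 - 8 b$ ($j{\left(b \right)} = 3 + - 2 \left(\left(-1\right) \left(-4\right)\right) b = 3 + \left(-2\right) 4 b = 3 - 8 b$)
$\left(1010 + 1506\right) j{\left(5 \right)} = \left(1010 + 1506\right) \left(3 - 40\right) = 2516 \left(3 - 40\right) = 2516 \left(-37\right) = -93092$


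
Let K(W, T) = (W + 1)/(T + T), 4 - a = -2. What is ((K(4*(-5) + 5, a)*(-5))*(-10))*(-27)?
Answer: 1575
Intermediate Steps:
a = 6 (a = 4 - 1*(-2) = 4 + 2 = 6)
K(W, T) = (1 + W)/(2*T) (K(W, T) = (1 + W)/((2*T)) = (1 + W)*(1/(2*T)) = (1 + W)/(2*T))
((K(4*(-5) + 5, a)*(-5))*(-10))*(-27) = ((((1/2)*(1 + (4*(-5) + 5))/6)*(-5))*(-10))*(-27) = ((((1/2)*(1/6)*(1 + (-20 + 5)))*(-5))*(-10))*(-27) = ((((1/2)*(1/6)*(1 - 15))*(-5))*(-10))*(-27) = ((((1/2)*(1/6)*(-14))*(-5))*(-10))*(-27) = (-7/6*(-5)*(-10))*(-27) = ((35/6)*(-10))*(-27) = -175/3*(-27) = 1575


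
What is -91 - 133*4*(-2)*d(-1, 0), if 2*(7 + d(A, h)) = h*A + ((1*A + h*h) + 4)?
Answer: -5943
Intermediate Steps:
d(A, h) = -5 + A/2 + h²/2 + A*h/2 (d(A, h) = -7 + (h*A + ((1*A + h*h) + 4))/2 = -7 + (A*h + ((A + h²) + 4))/2 = -7 + (A*h + (4 + A + h²))/2 = -7 + (4 + A + h² + A*h)/2 = -7 + (2 + A/2 + h²/2 + A*h/2) = -5 + A/2 + h²/2 + A*h/2)
-91 - 133*4*(-2)*d(-1, 0) = -91 - 133*4*(-2)*(-5 + (½)*(-1) + (½)*0² + (½)*(-1)*0) = -91 - (-1064)*(-5 - ½ + (½)*0 + 0) = -91 - (-1064)*(-5 - ½ + 0 + 0) = -91 - (-1064)*(-11)/2 = -91 - 133*44 = -91 - 5852 = -5943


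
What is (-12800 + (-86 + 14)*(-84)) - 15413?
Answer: -22165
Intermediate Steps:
(-12800 + (-86 + 14)*(-84)) - 15413 = (-12800 - 72*(-84)) - 15413 = (-12800 + 6048) - 15413 = -6752 - 15413 = -22165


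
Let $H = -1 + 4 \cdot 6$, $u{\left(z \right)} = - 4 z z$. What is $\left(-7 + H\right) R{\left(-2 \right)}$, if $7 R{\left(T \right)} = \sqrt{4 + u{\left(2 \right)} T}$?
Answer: $\frac{96}{7} \approx 13.714$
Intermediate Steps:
$u{\left(z \right)} = - 4 z^{2}$
$H = 23$ ($H = -1 + 24 = 23$)
$R{\left(T \right)} = \frac{\sqrt{4 - 16 T}}{7}$ ($R{\left(T \right)} = \frac{\sqrt{4 + - 4 \cdot 2^{2} T}}{7} = \frac{\sqrt{4 + \left(-4\right) 4 T}}{7} = \frac{\sqrt{4 - 16 T}}{7}$)
$\left(-7 + H\right) R{\left(-2 \right)} = \left(-7 + 23\right) \frac{2 \sqrt{1 - -8}}{7} = 16 \frac{2 \sqrt{1 + 8}}{7} = 16 \frac{2 \sqrt{9}}{7} = 16 \cdot \frac{2}{7} \cdot 3 = 16 \cdot \frac{6}{7} = \frac{96}{7}$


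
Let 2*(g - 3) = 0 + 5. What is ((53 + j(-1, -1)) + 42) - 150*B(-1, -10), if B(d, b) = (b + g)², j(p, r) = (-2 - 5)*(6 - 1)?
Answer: -5955/2 ≈ -2977.5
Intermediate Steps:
g = 11/2 (g = 3 + (0 + 5)/2 = 3 + (½)*5 = 3 + 5/2 = 11/2 ≈ 5.5000)
j(p, r) = -35 (j(p, r) = -7*5 = -35)
B(d, b) = (11/2 + b)² (B(d, b) = (b + 11/2)² = (11/2 + b)²)
((53 + j(-1, -1)) + 42) - 150*B(-1, -10) = ((53 - 35) + 42) - 75*(11 + 2*(-10))²/2 = (18 + 42) - 75*(11 - 20)²/2 = 60 - 75*(-9)²/2 = 60 - 75*81/2 = 60 - 150*81/4 = 60 - 6075/2 = -5955/2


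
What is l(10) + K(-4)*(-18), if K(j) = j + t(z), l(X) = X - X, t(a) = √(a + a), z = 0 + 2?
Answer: 36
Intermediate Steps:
z = 2
t(a) = √2*√a (t(a) = √(2*a) = √2*√a)
l(X) = 0
K(j) = 2 + j (K(j) = j + √2*√2 = j + 2 = 2 + j)
l(10) + K(-4)*(-18) = 0 + (2 - 4)*(-18) = 0 - 2*(-18) = 0 + 36 = 36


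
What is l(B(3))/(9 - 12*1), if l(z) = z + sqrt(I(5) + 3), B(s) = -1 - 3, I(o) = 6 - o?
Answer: 2/3 ≈ 0.66667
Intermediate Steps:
B(s) = -4
l(z) = 2 + z (l(z) = z + sqrt((6 - 1*5) + 3) = z + sqrt((6 - 5) + 3) = z + sqrt(1 + 3) = z + sqrt(4) = z + 2 = 2 + z)
l(B(3))/(9 - 12*1) = (2 - 4)/(9 - 12*1) = -2/(9 - 12) = -2/(-3) = -2*(-1/3) = 2/3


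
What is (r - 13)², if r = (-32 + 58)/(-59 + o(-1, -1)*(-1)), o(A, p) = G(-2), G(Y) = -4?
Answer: 549081/3025 ≈ 181.51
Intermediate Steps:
o(A, p) = -4
r = -26/55 (r = (-32 + 58)/(-59 - 4*(-1)) = 26/(-59 + 4) = 26/(-55) = 26*(-1/55) = -26/55 ≈ -0.47273)
(r - 13)² = (-26/55 - 13)² = (-741/55)² = 549081/3025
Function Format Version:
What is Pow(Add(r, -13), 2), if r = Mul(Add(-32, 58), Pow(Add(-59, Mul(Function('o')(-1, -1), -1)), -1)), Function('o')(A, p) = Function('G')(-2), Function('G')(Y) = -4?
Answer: Rational(549081, 3025) ≈ 181.51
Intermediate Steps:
Function('o')(A, p) = -4
r = Rational(-26, 55) (r = Mul(Add(-32, 58), Pow(Add(-59, Mul(-4, -1)), -1)) = Mul(26, Pow(Add(-59, 4), -1)) = Mul(26, Pow(-55, -1)) = Mul(26, Rational(-1, 55)) = Rational(-26, 55) ≈ -0.47273)
Pow(Add(r, -13), 2) = Pow(Add(Rational(-26, 55), -13), 2) = Pow(Rational(-741, 55), 2) = Rational(549081, 3025)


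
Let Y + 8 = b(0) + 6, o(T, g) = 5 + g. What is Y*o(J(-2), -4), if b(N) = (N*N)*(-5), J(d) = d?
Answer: -2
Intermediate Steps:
b(N) = -5*N² (b(N) = N²*(-5) = -5*N²)
Y = -2 (Y = -8 + (-5*0² + 6) = -8 + (-5*0 + 6) = -8 + (0 + 6) = -8 + 6 = -2)
Y*o(J(-2), -4) = -2*(5 - 4) = -2*1 = -2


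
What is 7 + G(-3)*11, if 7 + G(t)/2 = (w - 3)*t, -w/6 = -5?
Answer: -1929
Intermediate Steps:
w = 30 (w = -6*(-5) = 30)
G(t) = -14 + 54*t (G(t) = -14 + 2*((30 - 3)*t) = -14 + 2*(27*t) = -14 + 54*t)
7 + G(-3)*11 = 7 + (-14 + 54*(-3))*11 = 7 + (-14 - 162)*11 = 7 - 176*11 = 7 - 1936 = -1929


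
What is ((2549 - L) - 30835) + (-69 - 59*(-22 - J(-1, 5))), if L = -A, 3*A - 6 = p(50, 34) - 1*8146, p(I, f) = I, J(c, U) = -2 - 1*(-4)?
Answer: -88907/3 ≈ -29636.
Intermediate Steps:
J(c, U) = 2 (J(c, U) = -2 + 4 = 2)
A = -8090/3 (A = 2 + (50 - 1*8146)/3 = 2 + (50 - 8146)/3 = 2 + (1/3)*(-8096) = 2 - 8096/3 = -8090/3 ≈ -2696.7)
L = 8090/3 (L = -1*(-8090/3) = 8090/3 ≈ 2696.7)
((2549 - L) - 30835) + (-69 - 59*(-22 - J(-1, 5))) = ((2549 - 1*8090/3) - 30835) + (-69 - 59*(-22 - 1*2)) = ((2549 - 8090/3) - 30835) + (-69 - 59*(-22 - 2)) = (-443/3 - 30835) + (-69 - 59*(-24)) = -92948/3 + (-69 + 1416) = -92948/3 + 1347 = -88907/3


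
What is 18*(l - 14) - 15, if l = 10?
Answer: -87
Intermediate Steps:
18*(l - 14) - 15 = 18*(10 - 14) - 15 = 18*(-4) - 15 = -72 - 15 = -87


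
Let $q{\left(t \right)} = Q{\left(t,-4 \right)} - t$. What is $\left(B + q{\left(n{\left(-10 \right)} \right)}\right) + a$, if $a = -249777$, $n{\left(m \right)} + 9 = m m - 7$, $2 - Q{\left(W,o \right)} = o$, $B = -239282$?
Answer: $-489137$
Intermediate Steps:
$Q{\left(W,o \right)} = 2 - o$
$n{\left(m \right)} = -16 + m^{2}$ ($n{\left(m \right)} = -9 + \left(m m - 7\right) = -9 + \left(m^{2} - 7\right) = -9 + \left(-7 + m^{2}\right) = -16 + m^{2}$)
$q{\left(t \right)} = 6 - t$ ($q{\left(t \right)} = \left(2 - -4\right) - t = \left(2 + 4\right) - t = 6 - t$)
$\left(B + q{\left(n{\left(-10 \right)} \right)}\right) + a = \left(-239282 + \left(6 - \left(-16 + \left(-10\right)^{2}\right)\right)\right) - 249777 = \left(-239282 + \left(6 - \left(-16 + 100\right)\right)\right) - 249777 = \left(-239282 + \left(6 - 84\right)\right) - 249777 = \left(-239282 - 78\right) - 249777 = -239360 - 249777 = -489137$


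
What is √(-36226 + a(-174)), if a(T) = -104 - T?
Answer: 2*I*√9039 ≈ 190.15*I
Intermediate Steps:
√(-36226 + a(-174)) = √(-36226 + (-104 - 1*(-174))) = √(-36226 + (-104 + 174)) = √(-36226 + 70) = √(-36156) = 2*I*√9039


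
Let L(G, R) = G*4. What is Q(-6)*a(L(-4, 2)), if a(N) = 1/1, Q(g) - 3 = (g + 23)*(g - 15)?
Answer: -354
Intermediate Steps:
Q(g) = 3 + (-15 + g)*(23 + g) (Q(g) = 3 + (g + 23)*(g - 15) = 3 + (23 + g)*(-15 + g) = 3 + (-15 + g)*(23 + g))
L(G, R) = 4*G
a(N) = 1
Q(-6)*a(L(-4, 2)) = (-342 + (-6)**2 + 8*(-6))*1 = (-342 + 36 - 48)*1 = -354*1 = -354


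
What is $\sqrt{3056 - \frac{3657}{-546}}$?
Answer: $\frac{\sqrt{101448802}}{182} \approx 55.342$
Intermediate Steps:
$\sqrt{3056 - \frac{3657}{-546}} = \sqrt{3056 - - \frac{1219}{182}} = \sqrt{3056 + \frac{1219}{182}} = \sqrt{\frac{557411}{182}} = \frac{\sqrt{101448802}}{182}$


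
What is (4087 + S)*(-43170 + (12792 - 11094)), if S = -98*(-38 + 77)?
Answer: -10990080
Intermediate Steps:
S = -3822 (S = -98*39 = -3822)
(4087 + S)*(-43170 + (12792 - 11094)) = (4087 - 3822)*(-43170 + (12792 - 11094)) = 265*(-43170 + 1698) = 265*(-41472) = -10990080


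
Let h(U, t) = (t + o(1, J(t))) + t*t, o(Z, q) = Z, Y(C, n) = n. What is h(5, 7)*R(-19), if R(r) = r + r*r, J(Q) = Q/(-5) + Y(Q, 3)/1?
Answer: 19494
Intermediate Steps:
J(Q) = 3 - Q/5 (J(Q) = Q/(-5) + 3/1 = Q*(-⅕) + 3*1 = -Q/5 + 3 = 3 - Q/5)
h(U, t) = 1 + t + t² (h(U, t) = (t + 1) + t*t = (1 + t) + t² = 1 + t + t²)
R(r) = r + r²
h(5, 7)*R(-19) = (1 + 7 + 7²)*(-19*(1 - 19)) = (1 + 7 + 49)*(-19*(-18)) = 57*342 = 19494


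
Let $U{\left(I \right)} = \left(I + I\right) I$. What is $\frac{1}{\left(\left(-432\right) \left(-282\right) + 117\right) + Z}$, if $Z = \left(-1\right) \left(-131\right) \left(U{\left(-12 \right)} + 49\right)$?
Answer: $\frac{1}{166088} \approx 6.0209 \cdot 10^{-6}$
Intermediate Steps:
$U{\left(I \right)} = 2 I^{2}$ ($U{\left(I \right)} = 2 I I = 2 I^{2}$)
$Z = 44147$ ($Z = \left(-1\right) \left(-131\right) \left(2 \left(-12\right)^{2} + 49\right) = 131 \left(2 \cdot 144 + 49\right) = 131 \left(288 + 49\right) = 131 \cdot 337 = 44147$)
$\frac{1}{\left(\left(-432\right) \left(-282\right) + 117\right) + Z} = \frac{1}{\left(\left(-432\right) \left(-282\right) + 117\right) + 44147} = \frac{1}{\left(121824 + 117\right) + 44147} = \frac{1}{121941 + 44147} = \frac{1}{166088}$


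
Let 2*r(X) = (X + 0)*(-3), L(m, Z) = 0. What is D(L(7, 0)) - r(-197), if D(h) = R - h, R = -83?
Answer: -757/2 ≈ -378.50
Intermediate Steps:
r(X) = -3*X/2 (r(X) = ((X + 0)*(-3))/2 = (X*(-3))/2 = (-3*X)/2 = -3*X/2)
D(h) = -83 - h
D(L(7, 0)) - r(-197) = (-83 - 1*0) - (-3)*(-197)/2 = (-83 + 0) - 1*591/2 = -83 - 591/2 = -757/2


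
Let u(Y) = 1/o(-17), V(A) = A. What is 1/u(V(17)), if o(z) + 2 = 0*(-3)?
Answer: -2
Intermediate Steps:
o(z) = -2 (o(z) = -2 + 0*(-3) = -2 + 0 = -2)
u(Y) = -1/2 (u(Y) = 1/(-2) = -1/2)
1/u(V(17)) = 1/(-1/2) = -2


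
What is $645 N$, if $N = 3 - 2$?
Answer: $645$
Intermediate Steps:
$N = 1$ ($N = 3 - 2 = 1$)
$645 N = 645 \cdot 1 = 645$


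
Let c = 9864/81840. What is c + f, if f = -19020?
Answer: -64857789/3410 ≈ -19020.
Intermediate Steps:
c = 411/3410 (c = 9864*(1/81840) = 411/3410 ≈ 0.12053)
c + f = 411/3410 - 19020 = -64857789/3410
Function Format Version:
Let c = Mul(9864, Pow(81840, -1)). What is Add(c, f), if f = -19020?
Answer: Rational(-64857789, 3410) ≈ -19020.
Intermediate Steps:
c = Rational(411, 3410) (c = Mul(9864, Rational(1, 81840)) = Rational(411, 3410) ≈ 0.12053)
Add(c, f) = Add(Rational(411, 3410), -19020) = Rational(-64857789, 3410)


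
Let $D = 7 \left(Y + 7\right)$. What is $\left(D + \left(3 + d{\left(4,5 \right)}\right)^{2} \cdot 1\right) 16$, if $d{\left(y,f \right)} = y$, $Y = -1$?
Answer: $1456$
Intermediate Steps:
$D = 42$ ($D = 7 \left(-1 + 7\right) = 7 \cdot 6 = 42$)
$\left(D + \left(3 + d{\left(4,5 \right)}\right)^{2} \cdot 1\right) 16 = \left(42 + \left(3 + 4\right)^{2} \cdot 1\right) 16 = \left(42 + 7^{2} \cdot 1\right) 16 = \left(42 + 49 \cdot 1\right) 16 = \left(42 + 49\right) 16 = 91 \cdot 16 = 1456$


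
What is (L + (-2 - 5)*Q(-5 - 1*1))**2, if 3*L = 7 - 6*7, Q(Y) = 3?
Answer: 9604/9 ≈ 1067.1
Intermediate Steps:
L = -35/3 (L = (7 - 6*7)/3 = (7 - 42)/3 = (1/3)*(-35) = -35/3 ≈ -11.667)
(L + (-2 - 5)*Q(-5 - 1*1))**2 = (-35/3 + (-2 - 5)*3)**2 = (-35/3 - 7*3)**2 = (-35/3 - 21)**2 = (-98/3)**2 = 9604/9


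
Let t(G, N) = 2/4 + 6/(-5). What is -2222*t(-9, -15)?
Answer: 7777/5 ≈ 1555.4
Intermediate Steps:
t(G, N) = -7/10 (t(G, N) = 2*(¼) + 6*(-⅕) = ½ - 6/5 = -7/10)
-2222*t(-9, -15) = -2222*(-7/10) = 7777/5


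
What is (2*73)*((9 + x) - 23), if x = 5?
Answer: -1314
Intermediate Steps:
(2*73)*((9 + x) - 23) = (2*73)*((9 + 5) - 23) = 146*(14 - 23) = 146*(-9) = -1314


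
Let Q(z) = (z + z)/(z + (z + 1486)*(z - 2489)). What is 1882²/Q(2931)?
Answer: 3462664595690/2931 ≈ 1.1814e+9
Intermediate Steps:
Q(z) = 2*z/(z + (-2489 + z)*(1486 + z)) (Q(z) = (2*z)/(z + (1486 + z)*(-2489 + z)) = (2*z)/(z + (-2489 + z)*(1486 + z)) = 2*z/(z + (-2489 + z)*(1486 + z)))
1882²/Q(2931) = 1882²/((2*2931/(-3698654 + 2931² - 1002*2931))) = 3541924/((2*2931/(-3698654 + 8590761 - 2936862))) = 3541924/((2*2931/1955245)) = 3541924/((2*2931*(1/1955245))) = 3541924/(5862/1955245) = 3541924*(1955245/5862) = 3462664595690/2931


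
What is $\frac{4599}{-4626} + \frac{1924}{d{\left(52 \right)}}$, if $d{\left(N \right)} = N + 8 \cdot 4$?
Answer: $\frac{236503}{10794} \approx 21.911$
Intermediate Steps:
$d{\left(N \right)} = 32 + N$ ($d{\left(N \right)} = N + 32 = 32 + N$)
$\frac{4599}{-4626} + \frac{1924}{d{\left(52 \right)}} = \frac{4599}{-4626} + \frac{1924}{32 + 52} = 4599 \left(- \frac{1}{4626}\right) + \frac{1924}{84} = - \frac{511}{514} + 1924 \cdot \frac{1}{84} = - \frac{511}{514} + \frac{481}{21} = \frac{236503}{10794}$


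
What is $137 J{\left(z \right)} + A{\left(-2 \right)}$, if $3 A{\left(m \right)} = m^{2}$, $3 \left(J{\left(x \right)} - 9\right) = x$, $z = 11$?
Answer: $\frac{5210}{3} \approx 1736.7$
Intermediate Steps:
$J{\left(x \right)} = 9 + \frac{x}{3}$
$A{\left(m \right)} = \frac{m^{2}}{3}$
$137 J{\left(z \right)} + A{\left(-2 \right)} = 137 \left(9 + \frac{1}{3} \cdot 11\right) + \frac{\left(-2\right)^{2}}{3} = 137 \left(9 + \frac{11}{3}\right) + \frac{1}{3} \cdot 4 = 137 \cdot \frac{38}{3} + \frac{4}{3} = \frac{5206}{3} + \frac{4}{3} = \frac{5210}{3}$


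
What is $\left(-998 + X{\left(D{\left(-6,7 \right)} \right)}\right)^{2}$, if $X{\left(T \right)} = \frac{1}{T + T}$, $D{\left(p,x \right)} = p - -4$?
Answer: $\frac{15944049}{16} \approx 9.965 \cdot 10^{5}$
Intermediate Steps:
$D{\left(p,x \right)} = 4 + p$ ($D{\left(p,x \right)} = p + 4 = 4 + p$)
$X{\left(T \right)} = \frac{1}{2 T}$
$\left(-998 + X{\left(D{\left(-6,7 \right)} \right)}\right)^{2} = \left(-998 + \frac{1}{2 \left(4 - 6\right)}\right)^{2} = \left(-998 + \frac{1}{2 \left(-2\right)}\right)^{2} = \left(-998 + \frac{1}{2} \left(- \frac{1}{2}\right)\right)^{2} = \left(-998 - \frac{1}{4}\right)^{2} = \left(- \frac{3993}{4}\right)^{2} = \frac{15944049}{16}$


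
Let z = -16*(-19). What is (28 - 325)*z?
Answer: -90288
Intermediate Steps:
z = 304
(28 - 325)*z = (28 - 325)*304 = -297*304 = -90288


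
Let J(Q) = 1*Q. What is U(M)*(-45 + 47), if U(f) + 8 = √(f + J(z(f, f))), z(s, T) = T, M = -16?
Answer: -16 + 8*I*√2 ≈ -16.0 + 11.314*I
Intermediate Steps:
J(Q) = Q
U(f) = -8 + √2*√f (U(f) = -8 + √(f + f) = -8 + √(2*f) = -8 + √2*√f)
U(M)*(-45 + 47) = (-8 + √2*√(-16))*(-45 + 47) = (-8 + √2*(4*I))*2 = (-8 + 4*I*√2)*2 = -16 + 8*I*√2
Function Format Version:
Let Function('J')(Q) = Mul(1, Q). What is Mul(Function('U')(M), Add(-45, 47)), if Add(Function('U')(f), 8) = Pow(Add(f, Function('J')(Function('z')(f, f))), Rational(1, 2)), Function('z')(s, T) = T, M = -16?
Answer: Add(-16, Mul(8, I, Pow(2, Rational(1, 2)))) ≈ Add(-16.000, Mul(11.314, I))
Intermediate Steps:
Function('J')(Q) = Q
Function('U')(f) = Add(-8, Mul(Pow(2, Rational(1, 2)), Pow(f, Rational(1, 2)))) (Function('U')(f) = Add(-8, Pow(Add(f, f), Rational(1, 2))) = Add(-8, Pow(Mul(2, f), Rational(1, 2))) = Add(-8, Mul(Pow(2, Rational(1, 2)), Pow(f, Rational(1, 2)))))
Mul(Function('U')(M), Add(-45, 47)) = Mul(Add(-8, Mul(Pow(2, Rational(1, 2)), Pow(-16, Rational(1, 2)))), Add(-45, 47)) = Mul(Add(-8, Mul(Pow(2, Rational(1, 2)), Mul(4, I))), 2) = Mul(Add(-8, Mul(4, I, Pow(2, Rational(1, 2)))), 2) = Add(-16, Mul(8, I, Pow(2, Rational(1, 2))))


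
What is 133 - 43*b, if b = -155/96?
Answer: 19433/96 ≈ 202.43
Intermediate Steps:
b = -155/96 (b = -155*1/96 = -155/96 ≈ -1.6146)
133 - 43*b = 133 - 43*(-155/96) = 133 + 6665/96 = 19433/96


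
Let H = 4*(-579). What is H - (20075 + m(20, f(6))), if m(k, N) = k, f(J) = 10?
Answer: -22411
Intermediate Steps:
H = -2316
H - (20075 + m(20, f(6))) = -2316 - (20075 + 20) = -2316 - 1*20095 = -2316 - 20095 = -22411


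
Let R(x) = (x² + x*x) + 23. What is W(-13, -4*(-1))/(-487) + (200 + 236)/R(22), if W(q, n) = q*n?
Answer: 263864/482617 ≈ 0.54674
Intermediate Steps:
R(x) = 23 + 2*x² (R(x) = (x² + x²) + 23 = 2*x² + 23 = 23 + 2*x²)
W(q, n) = n*q
W(-13, -4*(-1))/(-487) + (200 + 236)/R(22) = (-4*(-1)*(-13))/(-487) + (200 + 236)/(23 + 2*22²) = (4*(-13))*(-1/487) + 436/(23 + 2*484) = -52*(-1/487) + 436/(23 + 968) = 52/487 + 436/991 = 263864/482617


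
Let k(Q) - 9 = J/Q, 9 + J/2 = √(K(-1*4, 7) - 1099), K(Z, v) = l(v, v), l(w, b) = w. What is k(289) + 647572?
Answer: 187150891/289 + 4*I*√273/289 ≈ 6.4758e+5 + 0.22869*I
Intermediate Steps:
K(Z, v) = v
J = -18 + 4*I*√273 (J = -18 + 2*√(7 - 1099) = -18 + 2*√(-1092) = -18 + 2*(2*I*√273) = -18 + 4*I*√273 ≈ -18.0 + 66.091*I)
k(Q) = 9 + (-18 + 4*I*√273)/Q
k(289) + 647572 = (-18 + 9*289 + 4*I*√273)/289 + 647572 = (-18 + 2601 + 4*I*√273)/289 + 647572 = (2583 + 4*I*√273)/289 + 647572 = (2583/289 + 4*I*√273/289) + 647572 = 187150891/289 + 4*I*√273/289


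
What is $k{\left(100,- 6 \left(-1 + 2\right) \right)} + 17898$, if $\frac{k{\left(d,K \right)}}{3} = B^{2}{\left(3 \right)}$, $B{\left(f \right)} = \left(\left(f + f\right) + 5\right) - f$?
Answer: $18090$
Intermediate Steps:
$B{\left(f \right)} = 5 + f$ ($B{\left(f \right)} = \left(2 f + 5\right) - f = \left(5 + 2 f\right) - f = 5 + f$)
$k{\left(d,K \right)} = 192$ ($k{\left(d,K \right)} = 3 \left(5 + 3\right)^{2} = 3 \cdot 8^{2} = 3 \cdot 64 = 192$)
$k{\left(100,- 6 \left(-1 + 2\right) \right)} + 17898 = 192 + 17898 = 18090$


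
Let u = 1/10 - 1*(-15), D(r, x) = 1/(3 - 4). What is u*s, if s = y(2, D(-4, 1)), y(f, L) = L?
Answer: -151/10 ≈ -15.100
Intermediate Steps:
D(r, x) = -1 (D(r, x) = 1/(-1) = -1)
u = 151/10 (u = ⅒ + 15 = 151/10 ≈ 15.100)
s = -1
u*s = (151/10)*(-1) = -151/10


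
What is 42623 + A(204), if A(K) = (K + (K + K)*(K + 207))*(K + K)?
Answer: 68542559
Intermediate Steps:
A(K) = 2*K*(K + 2*K*(207 + K)) (A(K) = (K + (2*K)*(207 + K))*(2*K) = (K + 2*K*(207 + K))*(2*K) = 2*K*(K + 2*K*(207 + K)))
42623 + A(204) = 42623 + 204²*(830 + 4*204) = 42623 + 41616*(830 + 816) = 42623 + 41616*1646 = 42623 + 68499936 = 68542559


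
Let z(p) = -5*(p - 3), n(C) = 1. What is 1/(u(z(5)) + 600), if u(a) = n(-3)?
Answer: 1/601 ≈ 0.0016639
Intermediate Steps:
z(p) = 15 - 5*p (z(p) = -5*(-3 + p) = 15 - 5*p)
u(a) = 1
1/(u(z(5)) + 600) = 1/(1 + 600) = 1/601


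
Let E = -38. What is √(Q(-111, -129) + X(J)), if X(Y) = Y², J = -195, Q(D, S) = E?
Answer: √37987 ≈ 194.90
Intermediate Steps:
Q(D, S) = -38
√(Q(-111, -129) + X(J)) = √(-38 + (-195)²) = √(-38 + 38025) = √37987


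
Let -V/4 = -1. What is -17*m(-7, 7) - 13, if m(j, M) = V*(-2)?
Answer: 123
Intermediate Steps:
V = 4 (V = -4*(-1) = 4)
m(j, M) = -8 (m(j, M) = 4*(-2) = -8)
-17*m(-7, 7) - 13 = -17*(-8) - 13 = 136 - 13 = 123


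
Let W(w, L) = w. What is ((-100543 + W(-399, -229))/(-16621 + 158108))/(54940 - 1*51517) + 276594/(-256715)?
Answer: -133983153742124/124329641906715 ≈ -1.0776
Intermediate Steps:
((-100543 + W(-399, -229))/(-16621 + 158108))/(54940 - 1*51517) + 276594/(-256715) = ((-100543 - 399)/(-16621 + 158108))/(54940 - 1*51517) + 276594/(-256715) = (-100942/141487)/(54940 - 51517) + 276594*(-1/256715) = -100942*1/141487/3423 - 276594/256715 = -100942/141487*1/3423 - 276594/256715 = -100942/484310001 - 276594/256715 = -133983153742124/124329641906715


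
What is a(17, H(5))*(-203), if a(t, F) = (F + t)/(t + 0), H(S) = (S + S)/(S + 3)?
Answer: -14819/68 ≈ -217.93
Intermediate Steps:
H(S) = 2*S/(3 + S) (H(S) = (2*S)/(3 + S) = 2*S/(3 + S))
a(t, F) = (F + t)/t
a(17, H(5))*(-203) = ((2*5/(3 + 5) + 17)/17)*(-203) = ((2*5/8 + 17)/17)*(-203) = ((2*5*(⅛) + 17)/17)*(-203) = ((5/4 + 17)/17)*(-203) = ((1/17)*(73/4))*(-203) = (73/68)*(-203) = -14819/68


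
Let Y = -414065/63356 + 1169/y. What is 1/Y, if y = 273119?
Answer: -2471961052/16144993653 ≈ -0.15311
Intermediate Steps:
Y = -16144993653/2471961052 (Y = -414065/63356 + 1169/273119 = -414065*1/63356 + 1169*(1/273119) = -414065/63356 + 167/39017 = -16144993653/2471961052 ≈ -6.5313)
1/Y = 1/(-16144993653/2471961052) = -2471961052/16144993653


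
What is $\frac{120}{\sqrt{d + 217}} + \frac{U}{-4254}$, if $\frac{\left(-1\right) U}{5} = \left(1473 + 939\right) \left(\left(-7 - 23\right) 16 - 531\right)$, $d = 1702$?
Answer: $- \frac{2032110}{709} + \frac{120 \sqrt{1919}}{1919} \approx -2863.4$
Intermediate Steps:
$U = 12192660$ ($U = - 5 \left(1473 + 939\right) \left(\left(-7 - 23\right) 16 - 531\right) = - 5 \cdot 2412 \left(\left(-30\right) 16 - 531\right) = - 5 \cdot 2412 \left(-480 - 531\right) = - 5 \cdot 2412 \left(-1011\right) = \left(-5\right) \left(-2438532\right) = 12192660$)
$\frac{120}{\sqrt{d + 217}} + \frac{U}{-4254} = \frac{120}{\sqrt{1702 + 217}} + \frac{12192660}{-4254} = \frac{120}{\sqrt{1919}} + 12192660 \left(- \frac{1}{4254}\right) = 120 \frac{\sqrt{1919}}{1919} - \frac{2032110}{709} = \frac{120 \sqrt{1919}}{1919} - \frac{2032110}{709} = - \frac{2032110}{709} + \frac{120 \sqrt{1919}}{1919}$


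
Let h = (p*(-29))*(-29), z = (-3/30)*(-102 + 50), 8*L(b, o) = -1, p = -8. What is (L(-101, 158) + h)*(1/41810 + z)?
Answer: -2340450945/66896 ≈ -34986.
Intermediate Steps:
L(b, o) = -⅛ (L(b, o) = (⅛)*(-1) = -⅛)
z = 26/5 (z = -3*1/30*(-52) = -⅒*(-52) = 26/5 ≈ 5.2000)
h = -6728 (h = -8*(-29)*(-29) = 232*(-29) = -6728)
(L(-101, 158) + h)*(1/41810 + z) = (-⅛ - 6728)*(1/41810 + 26/5) = -53825*(1/41810 + 26/5)/8 = -53825/8*217413/41810 = -2340450945/66896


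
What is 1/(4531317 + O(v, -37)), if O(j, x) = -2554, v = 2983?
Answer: 1/4528763 ≈ 2.2081e-7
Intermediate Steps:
1/(4531317 + O(v, -37)) = 1/(4531317 - 2554) = 1/4528763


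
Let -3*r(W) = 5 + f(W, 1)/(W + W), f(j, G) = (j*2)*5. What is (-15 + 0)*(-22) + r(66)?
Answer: 980/3 ≈ 326.67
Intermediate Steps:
f(j, G) = 10*j (f(j, G) = (2*j)*5 = 10*j)
r(W) = -10/3 (r(W) = -(5 + (10*W)/(W + W))/3 = -(5 + (10*W)/((2*W)))/3 = -(5 + (1/(2*W))*(10*W))/3 = -(5 + 5)/3 = -1/3*10 = -10/3)
(-15 + 0)*(-22) + r(66) = (-15 + 0)*(-22) - 10/3 = -15*(-22) - 10/3 = 330 - 10/3 = 980/3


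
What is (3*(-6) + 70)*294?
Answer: 15288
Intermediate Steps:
(3*(-6) + 70)*294 = (-18 + 70)*294 = 52*294 = 15288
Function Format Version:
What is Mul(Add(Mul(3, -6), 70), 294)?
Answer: 15288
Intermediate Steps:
Mul(Add(Mul(3, -6), 70), 294) = Mul(Add(-18, 70), 294) = Mul(52, 294) = 15288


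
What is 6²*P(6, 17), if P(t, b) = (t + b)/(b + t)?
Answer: 36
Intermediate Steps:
P(t, b) = 1 (P(t, b) = (b + t)/(b + t) = 1)
6²*P(6, 17) = 6²*1 = 36*1 = 36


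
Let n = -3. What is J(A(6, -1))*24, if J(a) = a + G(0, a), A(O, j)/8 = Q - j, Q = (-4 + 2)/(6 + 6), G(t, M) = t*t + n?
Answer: 88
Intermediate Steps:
G(t, M) = -3 + t² (G(t, M) = t*t - 3 = t² - 3 = -3 + t²)
Q = -⅙ (Q = -2/12 = -2*1/12 = -⅙ ≈ -0.16667)
A(O, j) = -4/3 - 8*j (A(O, j) = 8*(-⅙ - j) = -4/3 - 8*j)
J(a) = -3 + a (J(a) = a + (-3 + 0²) = a + (-3 + 0) = a - 3 = -3 + a)
J(A(6, -1))*24 = (-3 + (-4/3 - 8*(-1)))*24 = (-3 + (-4/3 + 8))*24 = (-3 + 20/3)*24 = (11/3)*24 = 88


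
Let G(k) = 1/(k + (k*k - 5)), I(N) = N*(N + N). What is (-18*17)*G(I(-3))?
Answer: -306/337 ≈ -0.90801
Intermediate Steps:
I(N) = 2*N² (I(N) = N*(2*N) = 2*N²)
G(k) = 1/(-5 + k + k²) (G(k) = 1/(k + (k² - 5)) = 1/(k + (-5 + k²)) = 1/(-5 + k + k²))
(-18*17)*G(I(-3)) = (-18*17)/(-5 + 2*(-3)² + (2*(-3)²)²) = -306/(-5 + 2*9 + (2*9)²) = -306/(-5 + 18 + 18²) = -306/(-5 + 18 + 324) = -306/337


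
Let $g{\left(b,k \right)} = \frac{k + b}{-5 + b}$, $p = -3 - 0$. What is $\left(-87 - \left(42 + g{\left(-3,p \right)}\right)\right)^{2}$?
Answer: $\frac{269361}{16} \approx 16835.0$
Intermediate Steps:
$p = -3$ ($p = -3 + 0 = -3$)
$g{\left(b,k \right)} = \frac{b + k}{-5 + b}$
$\left(-87 - \left(42 + g{\left(-3,p \right)}\right)\right)^{2} = \left(-87 - \left(42 + \frac{-3 - 3}{-5 - 3}\right)\right)^{2} = \left(-87 - \left(42 + \frac{1}{-8} \left(-6\right)\right)\right)^{2} = \left(-87 - \left(42 - - \frac{3}{4}\right)\right)^{2} = \left(-87 - \frac{171}{4}\right)^{2} = \left(- \frac{519}{4}\right)^{2} = \frac{269361}{16}$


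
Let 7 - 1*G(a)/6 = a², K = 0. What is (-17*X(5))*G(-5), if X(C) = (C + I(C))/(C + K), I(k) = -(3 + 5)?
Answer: -5508/5 ≈ -1101.6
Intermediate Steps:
I(k) = -8 (I(k) = -1*8 = -8)
X(C) = (-8 + C)/C (X(C) = (C - 8)/(C + 0) = (-8 + C)/C)
G(a) = 42 - 6*a²
(-17*X(5))*G(-5) = (-17*(-8 + 5)/5)*(42 - 6*(-5)²) = (-17*(-3)/5)*(42 - 6*25) = (-17*(-⅗))*(42 - 150) = (51/5)*(-108) = -5508/5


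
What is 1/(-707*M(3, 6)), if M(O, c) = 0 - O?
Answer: 1/2121 ≈ 0.00047148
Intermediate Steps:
M(O, c) = -O
1/(-707*M(3, 6)) = 1/(-(-707)*3) = 1/(-707*(-3)) = 1/2121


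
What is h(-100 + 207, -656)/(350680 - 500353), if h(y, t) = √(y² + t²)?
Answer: -√441785/149673 ≈ -0.0044408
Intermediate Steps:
h(y, t) = √(t² + y²)
h(-100 + 207, -656)/(350680 - 500353) = √((-656)² + (-100 + 207)²)/(350680 - 500353) = √(430336 + 107²)/(-149673) = √(430336 + 11449)*(-1/149673) = √441785*(-1/149673) = -√441785/149673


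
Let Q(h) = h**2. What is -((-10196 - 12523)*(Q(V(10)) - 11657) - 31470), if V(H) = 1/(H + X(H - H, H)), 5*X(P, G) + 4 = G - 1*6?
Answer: -26480368581/100 ≈ -2.6480e+8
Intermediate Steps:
X(P, G) = -2 + G/5 (X(P, G) = -4/5 + (G - 1*6)/5 = -4/5 + (G - 6)/5 = -4/5 + (-6 + G)/5 = -4/5 + (-6/5 + G/5) = -2 + G/5)
V(H) = 1/(-2 + 6*H/5) (V(H) = 1/(H + (-2 + H/5)) = 1/(-2 + 6*H/5))
-((-10196 - 12523)*(Q(V(10)) - 11657) - 31470) = -((-10196 - 12523)*((5/(2*(-5 + 3*10)))**2 - 11657) - 31470) = -(-22719*((5/(2*(-5 + 30)))**2 - 11657) - 31470) = -(-22719*(((5/2)/25)**2 - 11657) - 31470) = -(-22719*(((5/2)*(1/25))**2 - 11657) - 31470) = -(-22719*((1/10)**2 - 11657) - 31470) = -(-22719*(1/100 - 11657) - 31470) = -(-22719*(-1165699/100) - 31470) = -(26483515581/100 - 31470) = -1*26480368581/100 = -26480368581/100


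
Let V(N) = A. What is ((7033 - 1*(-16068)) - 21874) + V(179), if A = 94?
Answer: 1321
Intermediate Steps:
V(N) = 94
((7033 - 1*(-16068)) - 21874) + V(179) = ((7033 - 1*(-16068)) - 21874) + 94 = ((7033 + 16068) - 21874) + 94 = (23101 - 21874) + 94 = 1227 + 94 = 1321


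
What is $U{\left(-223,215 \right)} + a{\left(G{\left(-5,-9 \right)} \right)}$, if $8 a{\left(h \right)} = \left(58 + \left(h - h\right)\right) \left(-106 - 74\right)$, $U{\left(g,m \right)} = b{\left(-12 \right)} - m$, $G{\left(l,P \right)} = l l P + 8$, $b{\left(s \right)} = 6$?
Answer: $-1514$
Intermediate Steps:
$G{\left(l,P \right)} = 8 + P l^{2}$ ($G{\left(l,P \right)} = l^{2} P + 8 = P l^{2} + 8 = 8 + P l^{2}$)
$U{\left(g,m \right)} = 6 - m$
$a{\left(h \right)} = -1305$ ($a{\left(h \right)} = \frac{\left(58 + \left(h - h\right)\right) \left(-106 - 74\right)}{8} = \frac{\left(58 + 0\right) \left(-180\right)}{8} = \frac{58 \left(-180\right)}{8} = \frac{1}{8} \left(-10440\right) = -1305$)
$U{\left(-223,215 \right)} + a{\left(G{\left(-5,-9 \right)} \right)} = \left(6 - 215\right) - 1305 = -209 - 1305 = -1514$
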